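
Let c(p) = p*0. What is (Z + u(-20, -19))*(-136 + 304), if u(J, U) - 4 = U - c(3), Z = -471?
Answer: -81648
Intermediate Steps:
c(p) = 0
u(J, U) = 4 + U (u(J, U) = 4 + (U - 1*0) = 4 + (U + 0) = 4 + U)
(Z + u(-20, -19))*(-136 + 304) = (-471 + (4 - 19))*(-136 + 304) = (-471 - 15)*168 = -486*168 = -81648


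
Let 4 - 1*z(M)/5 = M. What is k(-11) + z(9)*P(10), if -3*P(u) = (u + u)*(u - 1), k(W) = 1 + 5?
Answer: 1506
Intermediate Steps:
k(W) = 6
z(M) = 20 - 5*M
P(u) = -2*u*(-1 + u)/3 (P(u) = -(u + u)*(u - 1)/3 = -2*u*(-1 + u)/3)
k(-11) + z(9)*P(10) = 6 + (20 - 5*9)*((⅔)*10*(1 - 1*10)) = 6 + (20 - 45)*((⅔)*10*(1 - 10)) = 6 - 50*10*(-9)/3 = 6 - 25*(-60) = 6 + 1500 = 1506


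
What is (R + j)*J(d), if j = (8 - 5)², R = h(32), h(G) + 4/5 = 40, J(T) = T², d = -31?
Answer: 231601/5 ≈ 46320.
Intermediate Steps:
h(G) = 196/5 (h(G) = -⅘ + 40 = 196/5)
R = 196/5 ≈ 39.200
j = 9 (j = 3² = 9)
(R + j)*J(d) = (196/5 + 9)*(-31)² = (241/5)*961 = 231601/5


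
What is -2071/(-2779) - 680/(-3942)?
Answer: 5026801/5477409 ≈ 0.91773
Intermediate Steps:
-2071/(-2779) - 680/(-3942) = -2071*(-1/2779) - 680*(-1/3942) = 2071/2779 + 340/1971 = 5026801/5477409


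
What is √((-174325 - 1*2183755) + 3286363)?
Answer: √928283 ≈ 963.47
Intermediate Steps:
√((-174325 - 1*2183755) + 3286363) = √((-174325 - 2183755) + 3286363) = √(-2358080 + 3286363) = √928283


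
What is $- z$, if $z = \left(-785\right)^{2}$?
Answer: $-616225$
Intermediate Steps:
$z = 616225$
$- z = \left(-1\right) 616225 = -616225$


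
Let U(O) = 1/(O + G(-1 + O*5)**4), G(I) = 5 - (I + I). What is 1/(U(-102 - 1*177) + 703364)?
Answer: 61202599057402/43047704883410500329 ≈ 1.4217e-6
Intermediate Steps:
G(I) = 5 - 2*I
U(O) = 1/(O + (7 - 10*O)**4) (U(O) = 1/(O + (5 - 2*(-1 + O*5))**4) = 1/(O + (5 - 2*(-1 + 5*O))**4) = 1/(O + (5 + (2 - 10*O))**4) = 1/(O + (7 - 10*O)**4))
1/(U(-102 - 1*177) + 703364) = 1/(1/((-102 - 1*177) + (-7 + 10*(-102 - 1*177))**4) + 703364) = 1/(1/((-102 - 177) + (-7 + 10*(-102 - 177))**4) + 703364) = 1/(1/(-279 + (-7 + 10*(-279))**4) + 703364) = 1/(1/(-279 + (-7 - 2790)**4) + 703364) = 1/(1/(-279 + (-2797)**4) + 703364) = 1/(1/(-279 + 61202599057681) + 703364) = 1/(1/61202599057402 + 703364) = 1/(43047704883410500329/61202599057402) = 61202599057402/43047704883410500329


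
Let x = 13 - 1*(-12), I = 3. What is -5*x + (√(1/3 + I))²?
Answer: -365/3 ≈ -121.67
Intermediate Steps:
x = 25 (x = 13 + 12 = 25)
-5*x + (√(1/3 + I))² = -5*25 + (√(1/3 + 3))² = -125 + (√(⅓ + 3))² = -125 + (√(10/3))² = -125 + (√30/3)² = -125 + 10/3 = -365/3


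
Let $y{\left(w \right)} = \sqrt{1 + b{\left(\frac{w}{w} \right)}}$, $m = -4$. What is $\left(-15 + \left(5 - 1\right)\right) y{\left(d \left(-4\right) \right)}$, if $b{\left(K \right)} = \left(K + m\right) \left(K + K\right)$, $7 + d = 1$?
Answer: $- 11 i \sqrt{5} \approx - 24.597 i$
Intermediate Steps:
$d = -6$ ($d = -7 + 1 = -6$)
$b{\left(K \right)} = 2 K \left(-4 + K\right)$ ($b{\left(K \right)} = \left(K - 4\right) \left(K + K\right) = \left(-4 + K\right) 2 K = 2 K \left(-4 + K\right)$)
$y{\left(w \right)} = i \sqrt{5}$ ($y{\left(w \right)} = \sqrt{1 + 2 \frac{w}{w} \left(-4 + \frac{w}{w}\right)} = \sqrt{1 + 2 \cdot 1 \left(-4 + 1\right)} = \sqrt{1 + 2 \cdot 1 \left(-3\right)} = \sqrt{1 - 6} = \sqrt{-5} = i \sqrt{5}$)
$\left(-15 + \left(5 - 1\right)\right) y{\left(d \left(-4\right) \right)} = \left(-15 + \left(5 - 1\right)\right) i \sqrt{5} = \left(-15 + 4\right) i \sqrt{5} = - 11 i \sqrt{5}$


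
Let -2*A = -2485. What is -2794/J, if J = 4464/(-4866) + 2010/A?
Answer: -563084599/141138 ≈ -3989.6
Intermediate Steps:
A = 2485/2 (A = -½*(-2485) = 2485/2 ≈ 1242.5)
J = 282276/403067 (J = 4464/(-4866) + 2010/(2485/2) = 4464*(-1/4866) + 2010*(2/2485) = -744/811 + 804/497 = 282276/403067 ≈ 0.70032)
-2794/J = -2794/282276/403067 = -2794*403067/282276 = -563084599/141138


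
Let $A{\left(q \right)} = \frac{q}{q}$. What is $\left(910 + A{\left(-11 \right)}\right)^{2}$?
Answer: $829921$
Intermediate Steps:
$A{\left(q \right)} = 1$
$\left(910 + A{\left(-11 \right)}\right)^{2} = \left(910 + 1\right)^{2} = 911^{2} = 829921$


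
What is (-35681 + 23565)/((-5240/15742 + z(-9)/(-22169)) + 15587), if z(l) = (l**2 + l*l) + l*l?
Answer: -528536870771/679937477595 ≈ -0.77733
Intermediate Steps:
z(l) = 3*l**2 (z(l) = (l**2 + l**2) + l**2 = 2*l**2 + l**2 = 3*l**2)
(-35681 + 23565)/((-5240/15742 + z(-9)/(-22169)) + 15587) = (-35681 + 23565)/((-5240/15742 + (3*(-9)**2)/(-22169)) + 15587) = -12116/((-5240*1/15742 + (3*81)*(-1/22169)) + 15587) = -12116/((-2620/7871 + 243*(-1/22169)) + 15587) = -12116/((-2620/7871 - 243/22169) + 15587) = -12116/(-59995433/174492199 + 15587) = -12116/2719749910380/174492199 = -12116*174492199/2719749910380 = -528536870771/679937477595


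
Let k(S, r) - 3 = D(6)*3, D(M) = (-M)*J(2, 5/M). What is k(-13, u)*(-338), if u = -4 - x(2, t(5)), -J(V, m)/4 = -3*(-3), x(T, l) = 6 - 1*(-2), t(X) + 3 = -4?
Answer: -220038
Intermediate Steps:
t(X) = -7 (t(X) = -3 - 4 = -7)
x(T, l) = 8 (x(T, l) = 6 + 2 = 8)
J(V, m) = -36 (J(V, m) = -(-12)*(-3) = -4*9 = -36)
u = -12 (u = -4 - 1*8 = -4 - 8 = -12)
D(M) = 36*M (D(M) = -M*(-36) = 36*M)
k(S, r) = 651 (k(S, r) = 3 + (36*6)*3 = 3 + 216*3 = 3 + 648 = 651)
k(-13, u)*(-338) = 651*(-338) = -220038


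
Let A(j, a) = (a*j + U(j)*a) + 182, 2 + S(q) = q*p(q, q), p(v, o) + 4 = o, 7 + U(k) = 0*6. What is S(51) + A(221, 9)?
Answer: 4503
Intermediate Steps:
U(k) = -7 (U(k) = -7 + 0*6 = -7 + 0 = -7)
p(v, o) = -4 + o
S(q) = -2 + q*(-4 + q)
A(j, a) = 182 - 7*a + a*j (A(j, a) = (a*j - 7*a) + 182 = (-7*a + a*j) + 182 = 182 - 7*a + a*j)
S(51) + A(221, 9) = (-2 + 51*(-4 + 51)) + (182 - 7*9 + 9*221) = (-2 + 51*47) + (182 - 63 + 1989) = (-2 + 2397) + 2108 = 2395 + 2108 = 4503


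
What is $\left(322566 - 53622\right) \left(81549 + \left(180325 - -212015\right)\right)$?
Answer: $127449603216$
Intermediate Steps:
$\left(322566 - 53622\right) \left(81549 + \left(180325 - -212015\right)\right) = 268944 \left(81549 + \left(180325 + 212015\right)\right) = 268944 \left(81549 + 392340\right) = 268944 \cdot 473889 = 127449603216$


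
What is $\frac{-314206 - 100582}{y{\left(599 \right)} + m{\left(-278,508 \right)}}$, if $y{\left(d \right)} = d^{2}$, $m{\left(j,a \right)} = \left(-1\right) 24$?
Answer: $- \frac{414788}{358777} \approx -1.1561$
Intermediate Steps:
$m{\left(j,a \right)} = -24$
$\frac{-314206 - 100582}{y{\left(599 \right)} + m{\left(-278,508 \right)}} = \frac{-314206 - 100582}{599^{2} - 24} = - \frac{414788}{358801 - 24} = - \frac{414788}{358777}$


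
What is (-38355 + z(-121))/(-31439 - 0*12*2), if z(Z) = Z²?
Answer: 23714/31439 ≈ 0.75429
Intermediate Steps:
(-38355 + z(-121))/(-31439 - 0*12*2) = (-38355 + (-121)²)/(-31439 - 0*12*2) = (-38355 + 14641)/(-31439 - 34*0*2) = -23714/(-31439 + 0*2) = -23714/(-31439 + 0) = -23714/(-31439) = -23714*(-1/31439) = 23714/31439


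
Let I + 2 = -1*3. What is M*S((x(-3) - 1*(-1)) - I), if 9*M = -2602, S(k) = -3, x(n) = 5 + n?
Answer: 2602/3 ≈ 867.33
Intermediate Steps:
I = -5 (I = -2 - 1*3 = -2 - 3 = -5)
M = -2602/9 (M = (⅑)*(-2602) = -2602/9 ≈ -289.11)
M*S((x(-3) - 1*(-1)) - I) = -2602/9*(-3) = 2602/3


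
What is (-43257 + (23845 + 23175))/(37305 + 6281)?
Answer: 3763/43586 ≈ 0.086335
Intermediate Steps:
(-43257 + (23845 + 23175))/(37305 + 6281) = (-43257 + 47020)/43586 = 3763*(1/43586) = 3763/43586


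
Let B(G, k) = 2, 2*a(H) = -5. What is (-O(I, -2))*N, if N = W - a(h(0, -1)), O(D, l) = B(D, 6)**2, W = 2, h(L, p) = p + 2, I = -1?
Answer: -18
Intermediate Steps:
h(L, p) = 2 + p
a(H) = -5/2 (a(H) = (1/2)*(-5) = -5/2)
O(D, l) = 4 (O(D, l) = 2**2 = 4)
N = 9/2 (N = 2 - 1*(-5/2) = 2 + 5/2 = 9/2 ≈ 4.5000)
(-O(I, -2))*N = -1*4*(9/2) = -4*9/2 = -18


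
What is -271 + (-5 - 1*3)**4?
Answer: 3825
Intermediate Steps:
-271 + (-5 - 1*3)**4 = -271 + (-5 - 3)**4 = -271 + (-8)**4 = -271 + 4096 = 3825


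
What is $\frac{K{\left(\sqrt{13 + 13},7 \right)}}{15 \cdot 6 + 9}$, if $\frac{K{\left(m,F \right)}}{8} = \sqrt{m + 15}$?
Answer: $\frac{8 \sqrt{15 + \sqrt{26}}}{99} \approx 0.36228$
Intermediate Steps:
$K{\left(m,F \right)} = 8 \sqrt{15 + m}$ ($K{\left(m,F \right)} = 8 \sqrt{m + 15} = 8 \sqrt{15 + m}$)
$\frac{K{\left(\sqrt{13 + 13},7 \right)}}{15 \cdot 6 + 9} = \frac{8 \sqrt{15 + \sqrt{13 + 13}}}{15 \cdot 6 + 9} = \frac{8 \sqrt{15 + \sqrt{26}}}{90 + 9} = \frac{8 \sqrt{15 + \sqrt{26}}}{99}$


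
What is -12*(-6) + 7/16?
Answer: 1159/16 ≈ 72.438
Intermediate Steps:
-12*(-6) + 7/16 = 72 + 7*(1/16) = 72 + 7/16 = 1159/16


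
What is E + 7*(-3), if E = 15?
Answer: -6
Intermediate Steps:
E + 7*(-3) = 15 + 7*(-3) = 15 - 21 = -6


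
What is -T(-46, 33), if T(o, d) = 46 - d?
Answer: -13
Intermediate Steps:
-T(-46, 33) = -(46 - 1*33) = -(46 - 33) = -1*13 = -13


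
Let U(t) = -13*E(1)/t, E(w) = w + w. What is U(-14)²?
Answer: 169/49 ≈ 3.4490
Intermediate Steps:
E(w) = 2*w
U(t) = -26/t (U(t) = -13*2/t = -26/t)
U(-14)² = (-26/(-14))² = (-26*(-1/14))² = (13/7)² = 169/49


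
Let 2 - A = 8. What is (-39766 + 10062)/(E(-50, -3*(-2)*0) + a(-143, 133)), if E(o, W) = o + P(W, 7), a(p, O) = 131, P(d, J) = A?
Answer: -29704/75 ≈ -396.05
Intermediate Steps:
A = -6 (A = 2 - 1*8 = 2 - 8 = -6)
P(d, J) = -6
E(o, W) = -6 + o (E(o, W) = o - 6 = -6 + o)
(-39766 + 10062)/(E(-50, -3*(-2)*0) + a(-143, 133)) = (-39766 + 10062)/((-6 - 50) + 131) = -29704/(-56 + 131) = -29704/75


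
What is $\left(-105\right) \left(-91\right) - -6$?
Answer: $9561$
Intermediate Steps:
$\left(-105\right) \left(-91\right) - -6 = 9555 + 6 = 9561$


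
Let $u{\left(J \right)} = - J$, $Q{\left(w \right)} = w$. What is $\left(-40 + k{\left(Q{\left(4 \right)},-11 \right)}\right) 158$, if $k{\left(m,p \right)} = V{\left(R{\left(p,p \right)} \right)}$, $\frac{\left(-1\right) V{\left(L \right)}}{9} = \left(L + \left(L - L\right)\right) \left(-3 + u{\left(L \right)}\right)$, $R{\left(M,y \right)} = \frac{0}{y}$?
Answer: $-6320$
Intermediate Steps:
$R{\left(M,y \right)} = 0$
$V{\left(L \right)} = - 9 L \left(-3 - L\right)$ ($V{\left(L \right)} = - 9 \left(L + \left(L - L\right)\right) \left(-3 - L\right) = - 9 \left(L + 0\right) \left(-3 - L\right) = - 9 L \left(-3 - L\right)$)
$k{\left(m,p \right)} = 0$ ($k{\left(m,p \right)} = 9 \cdot 0 \left(3 + 0\right) = 9 \cdot 0 \cdot 3 = 0$)
$\left(-40 + k{\left(Q{\left(4 \right)},-11 \right)}\right) 158 = \left(-40 + 0\right) 158 = \left(-40\right) 158 = -6320$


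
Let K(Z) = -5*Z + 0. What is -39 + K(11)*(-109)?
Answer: 5956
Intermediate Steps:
K(Z) = -5*Z
-39 + K(11)*(-109) = -39 - 5*11*(-109) = -39 - 55*(-109) = -39 + 5995 = 5956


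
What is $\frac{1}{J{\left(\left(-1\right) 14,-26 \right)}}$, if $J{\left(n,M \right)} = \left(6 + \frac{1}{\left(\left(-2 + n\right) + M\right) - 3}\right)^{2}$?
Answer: $\frac{2025}{72361} \approx 0.027985$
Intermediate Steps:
$J{\left(n,M \right)} = \left(6 + \frac{1}{-5 + M + n}\right)^{2}$ ($J{\left(n,M \right)} = \left(6 + \frac{1}{\left(-2 + M + n\right) - 3}\right)^{2} = \left(6 + \frac{1}{-5 + M + n}\right)^{2}$)
$\frac{1}{J{\left(\left(-1\right) 14,-26 \right)}} = \frac{1}{\left(-29 + 6 \left(-26\right) + 6 \left(\left(-1\right) 14\right)\right)^{2} \frac{1}{\left(-5 - 26 - 14\right)^{2}}} = \frac{1}{\left(-29 - 156 + 6 \left(-14\right)\right)^{2} \frac{1}{\left(-5 - 26 - 14\right)^{2}}} = \frac{1}{\left(-29 - 156 - 84\right)^{2} \cdot \frac{1}{2025}} = \frac{1}{\left(-269\right)^{2} \cdot \frac{1}{2025}} = \frac{1}{72361 \cdot \frac{1}{2025}} = \frac{1}{\frac{72361}{2025}} = \frac{2025}{72361}$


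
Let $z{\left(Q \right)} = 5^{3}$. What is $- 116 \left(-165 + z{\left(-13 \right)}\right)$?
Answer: $4640$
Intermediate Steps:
$z{\left(Q \right)} = 125$
$- 116 \left(-165 + z{\left(-13 \right)}\right) = - 116 \left(-165 + 125\right) = \left(-116\right) \left(-40\right) = 4640$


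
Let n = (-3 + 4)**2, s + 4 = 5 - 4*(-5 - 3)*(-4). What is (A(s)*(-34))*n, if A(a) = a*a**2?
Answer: 69645022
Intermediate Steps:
s = -127 (s = -4 + (5 - 4*(-5 - 3)*(-4)) = -4 + (5 - (-32)*(-4)) = -4 + (5 - 4*32) = -4 + (5 - 128) = -4 - 123 = -127)
A(a) = a**3
n = 1 (n = 1**2 = 1)
(A(s)*(-34))*n = ((-127)**3*(-34))*1 = -2048383*(-34)*1 = 69645022*1 = 69645022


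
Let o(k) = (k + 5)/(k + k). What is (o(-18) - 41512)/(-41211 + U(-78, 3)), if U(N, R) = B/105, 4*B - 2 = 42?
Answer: 52304665/51925728 ≈ 1.0073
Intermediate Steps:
B = 11 (B = ½ + (¼)*42 = ½ + 21/2 = 11)
o(k) = (5 + k)/(2*k) (o(k) = (5 + k)/((2*k)) = (5 + k)*(1/(2*k)) = (5 + k)/(2*k))
U(N, R) = 11/105
(o(-18) - 41512)/(-41211 + U(-78, 3)) = ((½)*(5 - 18)/(-18) - 41512)/(-41211 + 11/105) = ((½)*(-1/18)*(-13) - 41512)/(-4327144/105) = (13/36 - 41512)*(-105/4327144) = -1494419/36*(-105/4327144) = 52304665/51925728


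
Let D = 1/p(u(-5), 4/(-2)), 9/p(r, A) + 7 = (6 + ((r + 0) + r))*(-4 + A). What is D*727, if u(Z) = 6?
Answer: -83605/9 ≈ -9289.4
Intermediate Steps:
p(r, A) = 9/(-7 + (-4 + A)*(6 + 2*r)) (p(r, A) = 9/(-7 + (6 + ((r + 0) + r))*(-4 + A)) = 9/(-7 + (6 + (r + r))*(-4 + A)) = 9/(-7 + (6 + 2*r)*(-4 + A)) = 9/(-7 + (-4 + A)*(6 + 2*r)))
D = -115/9 (D = 1/(9/(-31 - 8*6 + 6*(4/(-2)) + 2*(4/(-2))*6)) = 1/(9/(-31 - 48 + 6*(4*(-½)) + 2*(4*(-½))*6)) = 1/(9/(-31 - 48 + 6*(-2) + 2*(-2)*6)) = 1/(9/(-31 - 48 - 12 - 24)) = 1/(9/(-115)) = 1/(9*(-1/115)) = 1/(-9/115) = -115/9 ≈ -12.778)
D*727 = -115/9*727 = -83605/9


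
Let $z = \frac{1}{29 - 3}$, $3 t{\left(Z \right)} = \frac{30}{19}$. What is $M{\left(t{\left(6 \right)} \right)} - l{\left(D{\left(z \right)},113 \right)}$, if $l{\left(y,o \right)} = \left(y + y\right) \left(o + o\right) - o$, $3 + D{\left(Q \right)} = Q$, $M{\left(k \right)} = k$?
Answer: $\frac{358679}{247} \approx 1452.1$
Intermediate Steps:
$t{\left(Z \right)} = \frac{10}{19}$ ($t{\left(Z \right)} = \frac{30 \cdot \frac{1}{19}}{3} = \frac{1}{3} \cdot \frac{30}{19} = \frac{10}{19}$)
$z = \frac{1}{26} \approx 0.038462$
$D{\left(Q \right)} = -3 + Q$
$l{\left(y,o \right)} = - o + 4 o y$ ($l{\left(y,o \right)} = 2 y 2 o - o = 4 o y - o = - o + 4 o y$)
$M{\left(t{\left(6 \right)} \right)} - l{\left(D{\left(z \right)},113 \right)} = \frac{10}{19} - 113 \left(-1 + 4 \left(-3 + \frac{1}{26}\right)\right) = \frac{10}{19} - 113 \left(-1 + 4 \left(- \frac{77}{26}\right)\right) = \frac{10}{19} - 113 \left(-1 - \frac{154}{13}\right) = \frac{10}{19} - 113 \left(- \frac{167}{13}\right) = \frac{10}{19} - - \frac{18871}{13} = \frac{10}{19} + \frac{18871}{13} = \frac{358679}{247}$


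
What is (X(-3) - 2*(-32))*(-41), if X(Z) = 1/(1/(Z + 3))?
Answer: -2624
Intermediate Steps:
X(Z) = 3 + Z (X(Z) = 1/(1/(3 + Z)) = 3 + Z)
(X(-3) - 2*(-32))*(-41) = ((3 - 3) - 2*(-32))*(-41) = (0 + 64)*(-41) = 64*(-41) = -2624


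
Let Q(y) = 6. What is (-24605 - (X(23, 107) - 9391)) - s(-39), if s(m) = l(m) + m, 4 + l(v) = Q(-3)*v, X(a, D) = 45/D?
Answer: -1598304/107 ≈ -14937.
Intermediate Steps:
l(v) = -4 + 6*v
s(m) = -4 + 7*m (s(m) = (-4 + 6*m) + m = -4 + 7*m)
(-24605 - (X(23, 107) - 9391)) - s(-39) = (-24605 - (45/107 - 9391)) - (-4 + 7*(-39)) = (-24605 - (45*(1/107) - 9391)) - (-4 - 273) = (-24605 - (45/107 - 9391)) - 1*(-277) = (-24605 - 1*(-1004792/107)) + 277 = (-24605 + 1004792/107) + 277 = -1627943/107 + 277 = -1598304/107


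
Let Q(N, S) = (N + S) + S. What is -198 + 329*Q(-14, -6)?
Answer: -8752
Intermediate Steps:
Q(N, S) = N + 2*S
-198 + 329*Q(-14, -6) = -198 + 329*(-14 + 2*(-6)) = -198 + 329*(-14 - 12) = -198 + 329*(-26) = -198 - 8554 = -8752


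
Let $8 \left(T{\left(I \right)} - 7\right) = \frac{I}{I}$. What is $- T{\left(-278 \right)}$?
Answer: $- \frac{57}{8} \approx -7.125$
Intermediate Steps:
$T{\left(I \right)} = \frac{57}{8}$ ($T{\left(I \right)} = 7 + \frac{I \frac{1}{I}}{8} = 7 + \frac{1}{8} \cdot 1 = 7 + \frac{1}{8} = \frac{57}{8}$)
$- T{\left(-278 \right)} = \left(-1\right) \frac{57}{8} = - \frac{57}{8}$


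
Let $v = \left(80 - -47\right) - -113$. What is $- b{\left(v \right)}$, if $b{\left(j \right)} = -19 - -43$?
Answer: $-24$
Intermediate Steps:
$v = 240$ ($v = \left(80 + 47\right) + 113 = 127 + 113 = 240$)
$b{\left(j \right)} = 24$ ($b{\left(j \right)} = -19 + 43 = 24$)
$- b{\left(v \right)} = \left(-1\right) 24 = -24$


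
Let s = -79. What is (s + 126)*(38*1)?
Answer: 1786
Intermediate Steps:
(s + 126)*(38*1) = (-79 + 126)*(38*1) = 47*38 = 1786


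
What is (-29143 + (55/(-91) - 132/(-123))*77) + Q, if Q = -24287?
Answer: -28458951/533 ≈ -53394.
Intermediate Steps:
(-29143 + (55/(-91) - 132/(-123))*77) + Q = (-29143 + (55/(-91) - 132/(-123))*77) - 24287 = (-29143 + (55*(-1/91) - 132*(-1/123))*77) - 24287 = (-29143 + (-55/91 + 44/41)*77) - 24287 = (-29143 + (1749/3731)*77) - 24287 = (-29143 + 19239/533) - 24287 = -15513980/533 - 24287 = -28458951/533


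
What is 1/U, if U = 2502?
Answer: 1/2502 ≈ 0.00039968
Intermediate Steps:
1/U = 1/2502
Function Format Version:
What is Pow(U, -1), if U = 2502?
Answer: Rational(1, 2502) ≈ 0.00039968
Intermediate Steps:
Pow(U, -1) = Pow(2502, -1) = Rational(1, 2502)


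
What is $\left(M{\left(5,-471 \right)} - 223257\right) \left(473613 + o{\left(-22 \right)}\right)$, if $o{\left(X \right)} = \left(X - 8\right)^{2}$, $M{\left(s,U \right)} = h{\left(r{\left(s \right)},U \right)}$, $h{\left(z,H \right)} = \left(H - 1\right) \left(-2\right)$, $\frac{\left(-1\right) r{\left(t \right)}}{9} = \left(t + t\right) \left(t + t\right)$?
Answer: $-105490408569$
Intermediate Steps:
$r{\left(t \right)} = - 36 t^{2}$ ($r{\left(t \right)} = - 9 \left(t + t\right) \left(t + t\right) = - 9 \cdot 2 t 2 t = - 9 \cdot 4 t^{2} = - 36 t^{2}$)
$h{\left(z,H \right)} = 2 - 2 H$ ($h{\left(z,H \right)} = \left(-1 + H\right) \left(-2\right) = 2 - 2 H$)
$M{\left(s,U \right)} = 2 - 2 U$
$o{\left(X \right)} = \left(-8 + X\right)^{2}$
$\left(M{\left(5,-471 \right)} - 223257\right) \left(473613 + o{\left(-22 \right)}\right) = \left(\left(2 - -942\right) - 223257\right) \left(473613 + \left(-8 - 22\right)^{2}\right) = \left(\left(2 + 942\right) - 223257\right) \left(473613 + \left(-30\right)^{2}\right) = \left(944 - 223257\right) \left(473613 + 900\right) = \left(-222313\right) 474513 = -105490408569$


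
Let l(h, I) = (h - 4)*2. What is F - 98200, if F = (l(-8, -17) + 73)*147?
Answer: -90997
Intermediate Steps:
l(h, I) = -8 + 2*h (l(h, I) = (-4 + h)*2 = -8 + 2*h)
F = 7203 (F = ((-8 + 2*(-8)) + 73)*147 = ((-8 - 16) + 73)*147 = (-24 + 73)*147 = 49*147 = 7203)
F - 98200 = 7203 - 98200 = -90997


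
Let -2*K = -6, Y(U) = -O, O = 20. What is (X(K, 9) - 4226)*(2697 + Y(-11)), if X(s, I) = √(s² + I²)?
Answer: -11313002 + 8031*√10 ≈ -1.1288e+7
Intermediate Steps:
Y(U) = -20 (Y(U) = -1*20 = -20)
K = 3 (K = -½*(-6) = 3)
X(s, I) = √(I² + s²)
(X(K, 9) - 4226)*(2697 + Y(-11)) = (√(9² + 3²) - 4226)*(2697 - 20) = (√(81 + 9) - 4226)*2677 = (√90 - 4226)*2677 = (3*√10 - 4226)*2677 = (-4226 + 3*√10)*2677 = -11313002 + 8031*√10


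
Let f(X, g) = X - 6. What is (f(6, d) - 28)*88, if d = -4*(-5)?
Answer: -2464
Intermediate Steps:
d = 20
f(X, g) = -6 + X
(f(6, d) - 28)*88 = ((-6 + 6) - 28)*88 = (0 - 28)*88 = -28*88 = -2464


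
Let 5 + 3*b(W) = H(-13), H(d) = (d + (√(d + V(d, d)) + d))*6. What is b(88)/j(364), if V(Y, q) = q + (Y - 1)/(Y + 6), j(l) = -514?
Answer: 161/1542 - 2*I*√6/257 ≈ 0.10441 - 0.019062*I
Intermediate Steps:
V(Y, q) = q + (-1 + Y)/(6 + Y)
H(d) = 6*√(d + (-1 + d² + 7*d)/(6 + d)) + 12*d (H(d) = (d + (√(d + (-1 + d + 6*d + d*d)/(6 + d)) + d))*6 = (d + (√(d + (-1 + d + 6*d + d²)/(6 + d)) + d))*6 = (d + (√(d + (-1 + d² + 7*d)/(6 + d)) + d))*6 = (d + (d + √(d + (-1 + d² + 7*d)/(6 + d))))*6 = (√(d + (-1 + d² + 7*d)/(6 + d)) + 2*d)*6 = 6*√(d + (-1 + d² + 7*d)/(6 + d)) + 12*d)
b(W) = -161/3 + 4*I*√6 (b(W) = -5/3 + (6*√((-1 + 2*(-13)² + 13*(-13))/(6 - 13)) + 12*(-13))/3 = -5/3 + (6*√((-1 + 2*169 - 169)/(-7)) - 156)/3 = -5/3 + (6*√(-(-1 + 338 - 169)/7) - 156)/3 = -5/3 + (6*√(-⅐*168) - 156)/3 = -5/3 + (6*√(-24) - 156)/3 = -5/3 + (6*(2*I*√6) - 156)/3 = -5/3 + (12*I*√6 - 156)/3 = -5/3 + (-156 + 12*I*√6)/3 = -5/3 + (-52 + 4*I*√6) = -161/3 + 4*I*√6)
b(88)/j(364) = (-161/3 + 4*I*√6)/(-514) = (-161/3 + 4*I*√6)*(-1/514) = 161/1542 - 2*I*√6/257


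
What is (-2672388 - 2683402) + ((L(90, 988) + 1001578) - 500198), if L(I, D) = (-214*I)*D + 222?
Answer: -23883068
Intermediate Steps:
L(I, D) = 222 - 214*D*I (L(I, D) = -214*D*I + 222 = 222 - 214*D*I)
(-2672388 - 2683402) + ((L(90, 988) + 1001578) - 500198) = (-2672388 - 2683402) + (((222 - 214*988*90) + 1001578) - 500198) = -5355790 + (((222 - 19028880) + 1001578) - 500198) = -5355790 + ((-19028658 + 1001578) - 500198) = -5355790 + (-18027080 - 500198) = -5355790 - 18527278 = -23883068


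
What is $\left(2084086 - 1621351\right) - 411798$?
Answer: $50937$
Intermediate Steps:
$\left(2084086 - 1621351\right) - 411798 = 462735 - 411798 = 50937$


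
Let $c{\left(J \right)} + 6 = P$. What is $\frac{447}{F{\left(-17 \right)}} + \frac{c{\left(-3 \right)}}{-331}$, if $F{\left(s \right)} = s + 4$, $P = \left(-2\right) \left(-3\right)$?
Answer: $- \frac{447}{13} \approx -34.385$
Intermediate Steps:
$P = 6$
$c{\left(J \right)} = 0$ ($c{\left(J \right)} = -6 + 6 = 0$)
$F{\left(s \right)} = 4 + s$
$\frac{447}{F{\left(-17 \right)}} + \frac{c{\left(-3 \right)}}{-331} = \frac{447}{4 - 17} + \frac{0}{-331} = \frac{447}{-13} + 0 \left(- \frac{1}{331}\right) = 447 \left(- \frac{1}{13}\right) + 0 = - \frac{447}{13} + 0 = - \frac{447}{13}$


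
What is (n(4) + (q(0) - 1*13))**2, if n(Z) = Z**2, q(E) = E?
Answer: 9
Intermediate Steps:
(n(4) + (q(0) - 1*13))**2 = (4**2 + (0 - 1*13))**2 = (16 + (0 - 13))**2 = (16 - 13)**2 = 3**2 = 9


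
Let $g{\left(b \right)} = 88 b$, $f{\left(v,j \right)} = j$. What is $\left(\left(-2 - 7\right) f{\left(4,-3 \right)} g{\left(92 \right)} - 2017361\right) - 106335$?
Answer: $-1905104$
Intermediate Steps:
$\left(\left(-2 - 7\right) f{\left(4,-3 \right)} g{\left(92 \right)} - 2017361\right) - 106335 = \left(\left(-2 - 7\right) \left(-3\right) 88 \cdot 92 - 2017361\right) - 106335 = \left(\left(-9\right) \left(-3\right) 8096 - 2017361\right) - 106335 = \left(27 \cdot 8096 - 2017361\right) - 106335 = \left(218592 - 2017361\right) - 106335 = -1798769 - 106335 = -1905104$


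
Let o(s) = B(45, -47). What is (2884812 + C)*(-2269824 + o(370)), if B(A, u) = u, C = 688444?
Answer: -8110830169976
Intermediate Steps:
o(s) = -47
(2884812 + C)*(-2269824 + o(370)) = (2884812 + 688444)*(-2269824 - 47) = 3573256*(-2269871) = -8110830169976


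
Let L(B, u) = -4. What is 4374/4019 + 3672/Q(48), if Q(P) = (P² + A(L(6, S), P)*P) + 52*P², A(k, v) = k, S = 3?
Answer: 22834827/20416520 ≈ 1.1184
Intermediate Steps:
Q(P) = -4*P + 53*P² (Q(P) = (P² - 4*P) + 52*P² = -4*P + 53*P²)
4374/4019 + 3672/Q(48) = 4374/4019 + 3672/((48*(-4 + 53*48))) = 4374*(1/4019) + 3672/((48*(-4 + 2544))) = 4374/4019 + 3672/((48*2540)) = 4374/4019 + 3672/121920 = 4374/4019 + 3672*(1/121920) = 4374/4019 + 153/5080 = 22834827/20416520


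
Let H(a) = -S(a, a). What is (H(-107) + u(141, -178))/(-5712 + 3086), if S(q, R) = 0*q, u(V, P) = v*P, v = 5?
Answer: 445/1313 ≈ 0.33892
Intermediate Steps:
u(V, P) = 5*P
S(q, R) = 0
H(a) = 0 (H(a) = -1*0 = 0)
(H(-107) + u(141, -178))/(-5712 + 3086) = (0 + 5*(-178))/(-5712 + 3086) = (0 - 890)/(-2626) = -890*(-1/2626) = 445/1313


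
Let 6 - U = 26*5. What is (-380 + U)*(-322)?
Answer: 162288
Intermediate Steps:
U = -124 (U = 6 - 26*5 = 6 - 1*130 = 6 - 130 = -124)
(-380 + U)*(-322) = (-380 - 124)*(-322) = -504*(-322) = 162288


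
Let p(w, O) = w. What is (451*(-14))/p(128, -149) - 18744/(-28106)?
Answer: -43765513/899392 ≈ -48.661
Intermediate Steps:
(451*(-14))/p(128, -149) - 18744/(-28106) = (451*(-14))/128 - 18744/(-28106) = -6314*1/128 - 18744*(-1/28106) = -3157/64 + 9372/14053 = -43765513/899392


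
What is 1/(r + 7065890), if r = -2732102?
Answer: 1/4333788 ≈ 2.3074e-7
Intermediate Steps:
1/(r + 7065890) = 1/(-2732102 + 7065890) = 1/4333788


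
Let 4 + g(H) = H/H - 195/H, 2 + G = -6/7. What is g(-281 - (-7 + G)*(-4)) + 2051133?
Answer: 4600685955/2243 ≈ 2.0511e+6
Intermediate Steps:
G = -20/7 (G = -2 - 6/7 = -20/7 ≈ -2.8571)
g(H) = -3 - 195/H (g(H) = -4 + (H/H - 195/H) = -4 + (1 - 195/H) = -3 - 195/H)
g(-281 - (-7 + G)*(-4)) + 2051133 = (-3 - 195/(-281 - (-7 - 20/7)*(-4))) + 2051133 = (-3 - 195/(-281 - (-69)*(-4)/7)) + 2051133 = (-3 - 195/(-281 - 1*276/7)) + 2051133 = (-3 - 195/(-281 - 276/7)) + 2051133 = (-3 - 195/(-2243/7)) + 2051133 = (-3 - 195*(-7/2243)) + 2051133 = (-3 + 1365/2243) + 2051133 = -5364/2243 + 2051133 = 4600685955/2243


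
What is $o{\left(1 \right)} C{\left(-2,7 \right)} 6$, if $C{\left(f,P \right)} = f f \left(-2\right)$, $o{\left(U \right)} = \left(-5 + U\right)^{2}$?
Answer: $-768$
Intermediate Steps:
$C{\left(f,P \right)} = - 2 f^{2}$ ($C{\left(f,P \right)} = f^{2} \left(-2\right) = - 2 f^{2}$)
$o{\left(1 \right)} C{\left(-2,7 \right)} 6 = \left(-5 + 1\right)^{2} \left(- 2 \left(-2\right)^{2}\right) 6 = \left(-4\right)^{2} \left(\left(-2\right) 4\right) 6 = 16 \left(-8\right) 6 = \left(-128\right) 6 = -768$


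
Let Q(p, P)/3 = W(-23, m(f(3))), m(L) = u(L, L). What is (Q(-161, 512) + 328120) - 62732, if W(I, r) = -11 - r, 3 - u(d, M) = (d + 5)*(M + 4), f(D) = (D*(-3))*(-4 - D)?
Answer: 279014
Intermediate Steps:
f(D) = -3*D*(-4 - D) (f(D) = (-3*D)*(-4 - D) = -3*D*(-4 - D))
u(d, M) = 3 - (4 + M)*(5 + d) (u(d, M) = 3 - (d + 5)*(M + 4) = 3 - (5 + d)*(4 + M) = 3 - (4 + M)*(5 + d))
m(L) = -17 - L² - 9*L (m(L) = -17 - 5*L - 4*L - L*L = -17 - 5*L - 4*L - L² = -17 - L² - 9*L)
Q(p, P) = 13626 (Q(p, P) = 3*(-11 - (-17 - (3*3*(4 + 3))² - 27*3*(4 + 3))) = 3*(-11 - (-17 - (3*3*7)² - 27*3*7)) = 3*(-11 - (-17 - 1*63² - 9*63)) = 3*(-11 - (-17 - 1*3969 - 567)) = 3*(-11 - (-17 - 3969 - 567)) = 3*(-11 - 1*(-4553)) = 3*(-11 + 4553) = 3*4542 = 13626)
(Q(-161, 512) + 328120) - 62732 = (13626 + 328120) - 62732 = 341746 - 62732 = 279014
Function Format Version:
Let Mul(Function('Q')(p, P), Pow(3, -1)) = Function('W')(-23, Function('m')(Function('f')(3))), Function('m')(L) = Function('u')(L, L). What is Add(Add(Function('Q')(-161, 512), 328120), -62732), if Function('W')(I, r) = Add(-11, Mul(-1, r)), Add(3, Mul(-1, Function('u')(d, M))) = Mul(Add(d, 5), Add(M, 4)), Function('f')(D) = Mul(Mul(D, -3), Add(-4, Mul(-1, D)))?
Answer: 279014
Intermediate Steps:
Function('f')(D) = Mul(-3, D, Add(-4, Mul(-1, D))) (Function('f')(D) = Mul(Mul(-3, D), Add(-4, Mul(-1, D))) = Mul(-3, D, Add(-4, Mul(-1, D))))
Function('u')(d, M) = Add(3, Mul(-1, Add(4, M), Add(5, d))) (Function('u')(d, M) = Add(3, Mul(-1, Mul(Add(d, 5), Add(M, 4)))) = Add(3, Mul(-1, Mul(Add(5, d), Add(4, M)))) = Add(3, Mul(-1, Mul(Add(4, M), Add(5, d)))) = Add(3, Mul(-1, Add(4, M), Add(5, d))))
Function('m')(L) = Add(-17, Mul(-1, Pow(L, 2)), Mul(-9, L)) (Function('m')(L) = Add(-17, Mul(-5, L), Mul(-4, L), Mul(-1, L, L)) = Add(-17, Mul(-5, L), Mul(-4, L), Mul(-1, Pow(L, 2))) = Add(-17, Mul(-1, Pow(L, 2)), Mul(-9, L)))
Function('Q')(p, P) = 13626 (Function('Q')(p, P) = Mul(3, Add(-11, Mul(-1, Add(-17, Mul(-1, Pow(Mul(3, 3, Add(4, 3)), 2)), Mul(-9, Mul(3, 3, Add(4, 3))))))) = Mul(3, Add(-11, Mul(-1, Add(-17, Mul(-1, Pow(Mul(3, 3, 7), 2)), Mul(-9, Mul(3, 3, 7)))))) = Mul(3, Add(-11, Mul(-1, Add(-17, Mul(-1, Pow(63, 2)), Mul(-9, 63))))) = Mul(3, Add(-11, Mul(-1, Add(-17, Mul(-1, 3969), -567)))) = Mul(3, Add(-11, Mul(-1, Add(-17, -3969, -567)))) = Mul(3, Add(-11, Mul(-1, -4553))) = Mul(3, Add(-11, 4553)) = Mul(3, 4542) = 13626)
Add(Add(Function('Q')(-161, 512), 328120), -62732) = Add(Add(13626, 328120), -62732) = Add(341746, -62732) = 279014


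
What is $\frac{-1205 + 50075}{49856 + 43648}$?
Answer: $\frac{8145}{15584} \approx 0.52265$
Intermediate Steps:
$\frac{-1205 + 50075}{49856 + 43648} = \frac{48870}{93504} = 48870 \cdot \frac{1}{93504} = \frac{8145}{15584}$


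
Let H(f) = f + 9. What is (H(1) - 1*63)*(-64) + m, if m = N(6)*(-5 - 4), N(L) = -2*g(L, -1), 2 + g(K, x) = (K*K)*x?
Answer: 2708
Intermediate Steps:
H(f) = 9 + f
g(K, x) = -2 + x*K**2 (g(K, x) = -2 + (K*K)*x = -2 + K**2*x = -2 + x*K**2)
N(L) = 4 + 2*L**2 (N(L) = -2*(-2 - L**2) = 4 + 2*L**2)
m = -684 (m = (4 + 2*6**2)*(-5 - 4) = (4 + 2*36)*(-9) = (4 + 72)*(-9) = 76*(-9) = -684)
(H(1) - 1*63)*(-64) + m = ((9 + 1) - 1*63)*(-64) - 684 = (10 - 63)*(-64) - 684 = -53*(-64) - 684 = 3392 - 684 = 2708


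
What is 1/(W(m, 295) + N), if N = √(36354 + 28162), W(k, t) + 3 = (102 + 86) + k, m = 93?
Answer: 1/532 ≈ 0.0018797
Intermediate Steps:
W(k, t) = 185 + k (W(k, t) = -3 + ((102 + 86) + k) = -3 + (188 + k) = 185 + k)
N = 254 (N = √64516 = 254)
1/(W(m, 295) + N) = 1/((185 + 93) + 254) = 1/(278 + 254) = 1/532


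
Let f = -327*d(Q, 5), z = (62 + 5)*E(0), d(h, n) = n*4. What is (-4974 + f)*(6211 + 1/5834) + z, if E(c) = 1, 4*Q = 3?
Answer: -208604555636/2917 ≈ -7.1513e+7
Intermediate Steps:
Q = 3/4 (Q = (1/4)*3 = 3/4 ≈ 0.75000)
d(h, n) = 4*n
z = 67 (z = (62 + 5)*1 = 67*1 = 67)
f = -6540 (f = -1308*5 = -327*20 = -6540)
(-4974 + f)*(6211 + 1/5834) + z = (-4974 - 6540)*(6211 + 1/5834) + 67 = -11514*(6211 + 1/5834) + 67 = -11514*36234975/5834 + 67 = -208604751075/2917 + 67 = -208604555636/2917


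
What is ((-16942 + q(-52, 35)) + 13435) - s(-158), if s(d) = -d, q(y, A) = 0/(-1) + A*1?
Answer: -3630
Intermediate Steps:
q(y, A) = A (q(y, A) = 0*(-1) + A = 0 + A = A)
((-16942 + q(-52, 35)) + 13435) - s(-158) = ((-16942 + 35) + 13435) - (-1)*(-158) = (-16907 + 13435) - 1*158 = -3472 - 158 = -3630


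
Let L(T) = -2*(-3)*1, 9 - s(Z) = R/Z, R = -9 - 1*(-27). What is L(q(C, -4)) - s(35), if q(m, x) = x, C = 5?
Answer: -87/35 ≈ -2.4857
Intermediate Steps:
R = 18 (R = -9 + 27 = 18)
s(Z) = 9 - 18/Z
L(T) = 6 (L(T) = 6*1 = 6)
L(q(C, -4)) - s(35) = 6 - (9 - 18/35) = 6 - 1*297/35 = 6 - 297/35 = -87/35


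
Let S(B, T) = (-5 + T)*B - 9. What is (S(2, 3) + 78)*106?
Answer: 6890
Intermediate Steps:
S(B, T) = -9 + B*(-5 + T) (S(B, T) = B*(-5 + T) - 9 = -9 + B*(-5 + T))
(S(2, 3) + 78)*106 = ((-9 - 5*2 + 2*3) + 78)*106 = ((-9 - 10 + 6) + 78)*106 = (-13 + 78)*106 = 65*106 = 6890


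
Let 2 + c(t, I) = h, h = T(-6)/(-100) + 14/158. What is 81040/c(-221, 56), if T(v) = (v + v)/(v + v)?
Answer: -640216000/15179 ≈ -42178.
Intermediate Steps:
T(v) = 1 (T(v) = (2*v)/((2*v)) = (2*v)*(1/(2*v)) = 1)
h = 621/7900 (h = 1/(-100) + 14/158 = 1*(-1/100) + 14*(1/158) = -1/100 + 7/79 = 621/7900 ≈ 0.078608)
c(t, I) = -15179/7900 (c(t, I) = -2 + 621/7900 = -15179/7900)
81040/c(-221, 56) = 81040/(-15179/7900) = 81040*(-7900/15179) = -640216000/15179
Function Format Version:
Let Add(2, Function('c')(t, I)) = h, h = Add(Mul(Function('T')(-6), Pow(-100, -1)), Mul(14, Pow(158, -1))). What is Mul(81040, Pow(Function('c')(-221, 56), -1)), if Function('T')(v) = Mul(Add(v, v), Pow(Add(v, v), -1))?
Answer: Rational(-640216000, 15179) ≈ -42178.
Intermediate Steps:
Function('T')(v) = 1 (Function('T')(v) = Mul(Mul(2, v), Pow(Mul(2, v), -1)) = Mul(Mul(2, v), Mul(Rational(1, 2), Pow(v, -1))) = 1)
h = Rational(621, 7900) (h = Add(Mul(1, Pow(-100, -1)), Mul(14, Pow(158, -1))) = Add(Mul(1, Rational(-1, 100)), Mul(14, Rational(1, 158))) = Add(Rational(-1, 100), Rational(7, 79)) = Rational(621, 7900) ≈ 0.078608)
Function('c')(t, I) = Rational(-15179, 7900) (Function('c')(t, I) = Add(-2, Rational(621, 7900)) = Rational(-15179, 7900))
Mul(81040, Pow(Function('c')(-221, 56), -1)) = Mul(81040, Pow(Rational(-15179, 7900), -1)) = Mul(81040, Rational(-7900, 15179)) = Rational(-640216000, 15179)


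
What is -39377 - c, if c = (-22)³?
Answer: -28729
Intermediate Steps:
c = -10648
-39377 - c = -39377 - 1*(-10648) = -39377 + 10648 = -28729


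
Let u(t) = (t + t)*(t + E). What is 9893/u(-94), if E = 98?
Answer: -9893/752 ≈ -13.156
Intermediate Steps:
u(t) = 2*t*(98 + t) (u(t) = (t + t)*(t + 98) = (2*t)*(98 + t) = 2*t*(98 + t))
9893/u(-94) = 9893/((2*(-94)*(98 - 94))) = 9893/((2*(-94)*4)) = 9893/(-752) = 9893*(-1/752) = -9893/752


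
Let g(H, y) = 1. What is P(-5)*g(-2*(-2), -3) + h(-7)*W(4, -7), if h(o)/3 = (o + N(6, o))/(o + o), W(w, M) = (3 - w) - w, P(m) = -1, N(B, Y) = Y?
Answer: -16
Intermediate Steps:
W(w, M) = 3 - 2*w
h(o) = 3 (h(o) = 3*((o + o)/(o + o)) = 3*((2*o)/((2*o))) = 3*((2*o)*(1/(2*o))) = 3*1 = 3)
P(-5)*g(-2*(-2), -3) + h(-7)*W(4, -7) = -1*1 + 3*(3 - 2*4) = -1 + 3*(3 - 8) = -1 + 3*(-5) = -1 - 15 = -16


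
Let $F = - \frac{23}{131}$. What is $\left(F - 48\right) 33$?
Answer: $- \frac{208263}{131} \approx -1589.8$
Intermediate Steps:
$F = - \frac{23}{131}$ ($F = \left(-23\right) \frac{1}{131} = - \frac{23}{131} \approx -0.17557$)
$\left(F - 48\right) 33 = \left(- \frac{23}{131} - 48\right) 33 = \left(- \frac{6311}{131}\right) 33 = - \frac{208263}{131}$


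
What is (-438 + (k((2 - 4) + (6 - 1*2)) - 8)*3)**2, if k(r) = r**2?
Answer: 202500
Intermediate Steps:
(-438 + (k((2 - 4) + (6 - 1*2)) - 8)*3)**2 = (-438 + (((2 - 4) + (6 - 1*2))**2 - 8)*3)**2 = (-438 + ((-2 + (6 - 2))**2 - 8)*3)**2 = (-438 + ((-2 + 4)**2 - 8)*3)**2 = (-438 + (2**2 - 8)*3)**2 = (-438 + (4 - 8)*3)**2 = (-438 - 4*3)**2 = (-438 - 12)**2 = (-450)**2 = 202500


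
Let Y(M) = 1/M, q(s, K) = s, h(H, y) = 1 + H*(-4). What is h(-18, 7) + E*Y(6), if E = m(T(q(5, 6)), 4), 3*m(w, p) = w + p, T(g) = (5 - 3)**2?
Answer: 661/9 ≈ 73.444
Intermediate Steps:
h(H, y) = 1 - 4*H
T(g) = 4 (T(g) = 2**2 = 4)
m(w, p) = p/3 + w/3 (m(w, p) = (w + p)/3 = (p + w)/3 = p/3 + w/3)
E = 8/3 (E = (1/3)*4 + (1/3)*4 = 4/3 + 4/3 = 8/3 ≈ 2.6667)
h(-18, 7) + E*Y(6) = (1 - 4*(-18)) + (8/3)/6 = (1 + 72) + (8/3)*(1/6) = 73 + 4/9 = 661/9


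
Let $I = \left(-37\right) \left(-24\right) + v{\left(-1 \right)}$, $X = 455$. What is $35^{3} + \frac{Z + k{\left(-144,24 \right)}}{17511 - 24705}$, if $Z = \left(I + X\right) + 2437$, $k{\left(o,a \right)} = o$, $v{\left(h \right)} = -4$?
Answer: $\frac{154219559}{3597} \approx 42875.0$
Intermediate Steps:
$I = 884$ ($I = \left(-37\right) \left(-24\right) - 4 = 888 - 4 = 884$)
$Z = 3776$ ($Z = \left(884 + 455\right) + 2437 = 1339 + 2437 = 3776$)
$35^{3} + \frac{Z + k{\left(-144,24 \right)}}{17511 - 24705} = 35^{3} + \frac{3776 - 144}{17511 - 24705} = 42875 + \frac{3632}{-7194} = 42875 + 3632 \left(- \frac{1}{7194}\right) = 42875 - \frac{1816}{3597} = \frac{154219559}{3597}$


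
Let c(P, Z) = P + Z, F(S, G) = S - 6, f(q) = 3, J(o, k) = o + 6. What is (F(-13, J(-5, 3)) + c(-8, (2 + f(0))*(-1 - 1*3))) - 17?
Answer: -64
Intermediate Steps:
J(o, k) = 6 + o
F(S, G) = -6 + S
(F(-13, J(-5, 3)) + c(-8, (2 + f(0))*(-1 - 1*3))) - 17 = ((-6 - 13) + (-8 + (2 + 3)*(-1 - 1*3))) - 17 = (-19 + (-8 + 5*(-1 - 3))) - 17 = (-19 + (-8 + 5*(-4))) - 17 = (-19 + (-8 - 20)) - 17 = (-19 - 28) - 17 = -47 - 17 = -64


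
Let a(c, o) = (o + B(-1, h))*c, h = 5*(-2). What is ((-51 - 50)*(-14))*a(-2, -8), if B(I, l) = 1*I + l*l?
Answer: -257348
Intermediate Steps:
h = -10
B(I, l) = I + l²
a(c, o) = c*(99 + o) (a(c, o) = (o + (-1 + (-10)²))*c = (o + (-1 + 100))*c = (o + 99)*c = (99 + o)*c = c*(99 + o))
((-51 - 50)*(-14))*a(-2, -8) = ((-51 - 50)*(-14))*(-2*(99 - 8)) = (-101*(-14))*(-2*91) = 1414*(-182) = -257348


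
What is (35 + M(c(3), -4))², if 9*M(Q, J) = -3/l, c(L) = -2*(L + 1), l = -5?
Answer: 276676/225 ≈ 1229.7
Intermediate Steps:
c(L) = -2 - 2*L (c(L) = -2*(1 + L) = -2 - 2*L)
M(Q, J) = 1/15 (M(Q, J) = (-3/(-5))/9 = (-3*(-⅕))/9 = (⅑)*(⅗) = 1/15)
(35 + M(c(3), -4))² = (35 + 1/15)² = (526/15)² = 276676/225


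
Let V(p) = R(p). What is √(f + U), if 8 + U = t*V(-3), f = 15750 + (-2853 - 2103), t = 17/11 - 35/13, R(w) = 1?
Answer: √220539462/143 ≈ 103.85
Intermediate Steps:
V(p) = 1
t = -164/143 (t = 17*(1/11) - 35*1/13 = 17/11 - 35/13 = -164/143 ≈ -1.1469)
f = 10794 (f = 15750 - 4956 = 10794)
U = -1308/143 (U = -8 - 164/143*1 = -8 - 164/143 = -1308/143 ≈ -9.1469)
√(f + U) = √(10794 - 1308/143) = √(1542234/143) = √220539462/143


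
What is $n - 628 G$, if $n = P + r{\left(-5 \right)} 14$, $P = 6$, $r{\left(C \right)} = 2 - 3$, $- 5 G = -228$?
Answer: $- \frac{143224}{5} \approx -28645.0$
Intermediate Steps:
$G = \frac{228}{5}$ ($G = \left(- \frac{1}{5}\right) \left(-228\right) = \frac{228}{5} \approx 45.6$)
$r{\left(C \right)} = -1$ ($r{\left(C \right)} = 2 - 3 = -1$)
$n = -8$ ($n = 6 - 14 = -8$)
$n - 628 G = -8 - \frac{143184}{5} = - \frac{143224}{5}$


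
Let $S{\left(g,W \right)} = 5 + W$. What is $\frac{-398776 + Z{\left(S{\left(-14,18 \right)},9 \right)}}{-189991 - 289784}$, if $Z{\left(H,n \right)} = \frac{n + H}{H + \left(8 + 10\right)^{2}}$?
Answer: $\frac{9225016}{11098795} \approx 0.83117$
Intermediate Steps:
$Z{\left(H,n \right)} = \frac{H + n}{324 + H}$ ($Z{\left(H,n \right)} = \frac{H + n}{H + 18^{2}} = \frac{H + n}{H + 324} = \frac{H + n}{324 + H}$)
$\frac{-398776 + Z{\left(S{\left(-14,18 \right)},9 \right)}}{-189991 - 289784} = \frac{-398776 + \frac{\left(5 + 18\right) + 9}{324 + \left(5 + 18\right)}}{-189991 - 289784} = \frac{-398776 + \frac{23 + 9}{324 + 23}}{-479775} = \left(-398776 + \frac{1}{347} \cdot 32\right) \left(- \frac{1}{479775}\right) = \left(-398776 + \frac{32}{347}\right) \left(- \frac{1}{479775}\right) = \left(- \frac{138375240}{347}\right) \left(- \frac{1}{479775}\right) = \frac{9225016}{11098795}$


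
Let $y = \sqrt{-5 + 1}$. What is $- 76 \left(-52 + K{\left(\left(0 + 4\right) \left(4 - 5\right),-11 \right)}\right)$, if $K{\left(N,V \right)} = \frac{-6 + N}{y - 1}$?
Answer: $3800 - 304 i \approx 3800.0 - 304.0 i$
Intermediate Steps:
$y = 2 i$ ($y = \sqrt{-4} = 2 i \approx 2.0 i$)
$K{\left(N,V \right)} = \frac{\left(-1 - 2 i\right) \left(-6 + N\right)}{5}$ ($K{\left(N,V \right)} = \frac{-6 + N}{2 i - 1} = \frac{-6 + N}{-1 + 2 i} = \left(-6 + N\right) \frac{-1 - 2 i}{5} = \frac{\left(-1 - 2 i\right) \left(-6 + N\right)}{5}$)
$- 76 \left(-52 + K{\left(\left(0 + 4\right) \left(4 - 5\right),-11 \right)}\right) = - 76 \left(-52 + \frac{i \left(2 - i\right) \left(6 - \left(0 + 4\right) \left(4 - 5\right)\right)}{5}\right) = - 76 \left(-52 + \frac{i \left(2 - i\right) \left(6 - 4 \left(-1\right)\right)}{5}\right) = - 76 \left(-52 + \frac{i \left(2 - i\right) \left(6 - -4\right)}{5}\right) = - 76 \left(-52 + \frac{i \left(2 - i\right) \left(6 + 4\right)}{5}\right) = - 76 \left(-52 + \frac{1}{5} i \left(2 - i\right) 10\right) = - 76 \left(-52 + 2 i \left(2 - i\right)\right) = 3952 - 152 i \left(2 - i\right)$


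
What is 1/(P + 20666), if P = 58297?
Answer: 1/78963 ≈ 1.2664e-5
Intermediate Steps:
1/(P + 20666) = 1/(58297 + 20666) = 1/78963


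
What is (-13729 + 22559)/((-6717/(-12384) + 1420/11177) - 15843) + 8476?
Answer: 1239014516608268/146188767989 ≈ 8475.4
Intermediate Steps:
(-13729 + 22559)/((-6717/(-12384) + 1420/11177) - 15843) + 8476 = 8830/((-6717*(-1/12384) + 1420*(1/11177)) - 15843) + 8476 = 8830/((2239/4128 + 1420/11177) - 15843) + 8476 = 8830/(30887063/46138656 - 15843) + 8476 = 8830/(-730943839945/46138656) + 8476 = 8830*(-46138656/730943839945) + 8476 = -81480866496/146188767989 + 8476 = 1239014516608268/146188767989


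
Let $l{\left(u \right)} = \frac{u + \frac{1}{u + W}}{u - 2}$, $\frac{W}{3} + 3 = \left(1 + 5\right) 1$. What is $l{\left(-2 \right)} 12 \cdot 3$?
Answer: $\frac{117}{7} \approx 16.714$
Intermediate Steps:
$W = 9$ ($W = -9 + 3 \left(1 + 5\right) 1 = -9 + 3 \cdot 6 \cdot 1 = -9 + 3 \cdot 6 = -9 + 18 = 9$)
$l{\left(u \right)} = \frac{u + \frac{1}{9 + u}}{-2 + u}$ ($l{\left(u \right)} = \frac{u + \frac{1}{u + 9}}{u - 2} = \frac{u + \frac{1}{9 + u}}{-2 + u}$)
$l{\left(-2 \right)} 12 \cdot 3 = \frac{1 + \left(-2\right)^{2} + 9 \left(-2\right)}{-18 + \left(-2\right)^{2} + 7 \left(-2\right)} 12 \cdot 3 = \frac{1 + 4 - 18}{-18 + 4 - 14} \cdot 12 \cdot 3 = \frac{1}{-28} \left(-13\right) 12 \cdot 3 = \left(- \frac{1}{28}\right) \left(-13\right) 12 \cdot 3 = \frac{13}{28} \cdot 12 \cdot 3 = \frac{39}{7} \cdot 3 = \frac{117}{7}$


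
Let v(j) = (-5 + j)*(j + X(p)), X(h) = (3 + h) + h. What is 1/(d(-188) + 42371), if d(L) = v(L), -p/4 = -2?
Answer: 1/74988 ≈ 1.3335e-5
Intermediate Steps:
p = 8 (p = -4*(-2) = 8)
X(h) = 3 + 2*h
v(j) = (-5 + j)*(19 + j) (v(j) = (-5 + j)*(j + (3 + 2*8)) = (-5 + j)*(j + (3 + 16)) = (-5 + j)*(j + 19) = (-5 + j)*(19 + j))
d(L) = -95 + L² + 14*L
1/(d(-188) + 42371) = 1/((-95 + (-188)² + 14*(-188)) + 42371) = 1/((-95 + 35344 - 2632) + 42371) = 1/(32617 + 42371) = 1/74988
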